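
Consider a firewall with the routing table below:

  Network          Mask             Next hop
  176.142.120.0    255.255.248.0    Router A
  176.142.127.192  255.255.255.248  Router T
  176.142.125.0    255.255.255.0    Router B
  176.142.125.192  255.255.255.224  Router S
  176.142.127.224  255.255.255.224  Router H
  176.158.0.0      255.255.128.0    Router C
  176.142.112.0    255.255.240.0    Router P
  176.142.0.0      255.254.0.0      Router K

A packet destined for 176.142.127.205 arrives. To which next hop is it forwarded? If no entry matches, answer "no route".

Routes whose prefix contains 176.142.127.205:
  176.142.0.0/15 (176.142.0.0 - 176.143.255.255) -> Router K
  176.142.112.0/20 (176.142.112.0 - 176.142.127.255) -> Router P
  176.142.120.0/21 (176.142.120.0 - 176.142.127.255) -> Router A
More-specific entries that do NOT match:
  176.142.127.192/29 (176.142.127.192 - 176.142.127.199) does not contain 176.142.127.205
  176.142.125.192/27 (176.142.125.192 - 176.142.125.223) does not contain 176.142.127.205
  176.142.127.224/27 (176.142.127.224 - 176.142.127.255) does not contain 176.142.127.205
  176.142.125.0/24 (176.142.125.0 - 176.142.125.255) does not contain 176.142.127.205
Longest matching prefix is /21 -> next hop Router A.

Router A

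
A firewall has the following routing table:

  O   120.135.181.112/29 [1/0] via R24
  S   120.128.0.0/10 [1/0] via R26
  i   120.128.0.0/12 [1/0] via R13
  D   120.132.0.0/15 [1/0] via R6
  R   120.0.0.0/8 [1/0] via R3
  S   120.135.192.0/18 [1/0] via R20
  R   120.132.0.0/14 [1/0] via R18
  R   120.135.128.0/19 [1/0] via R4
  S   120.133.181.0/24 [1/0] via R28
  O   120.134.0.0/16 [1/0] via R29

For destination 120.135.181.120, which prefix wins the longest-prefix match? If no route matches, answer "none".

Entries matching 120.135.181.120:
  120.0.0.0/8 (120.0.0.0 - 120.255.255.255)
  120.128.0.0/10 (120.128.0.0 - 120.191.255.255)
  120.128.0.0/12 (120.128.0.0 - 120.143.255.255)
  120.132.0.0/14 (120.132.0.0 - 120.135.255.255)
Most specific is 120.132.0.0/14.

120.132.0.0/14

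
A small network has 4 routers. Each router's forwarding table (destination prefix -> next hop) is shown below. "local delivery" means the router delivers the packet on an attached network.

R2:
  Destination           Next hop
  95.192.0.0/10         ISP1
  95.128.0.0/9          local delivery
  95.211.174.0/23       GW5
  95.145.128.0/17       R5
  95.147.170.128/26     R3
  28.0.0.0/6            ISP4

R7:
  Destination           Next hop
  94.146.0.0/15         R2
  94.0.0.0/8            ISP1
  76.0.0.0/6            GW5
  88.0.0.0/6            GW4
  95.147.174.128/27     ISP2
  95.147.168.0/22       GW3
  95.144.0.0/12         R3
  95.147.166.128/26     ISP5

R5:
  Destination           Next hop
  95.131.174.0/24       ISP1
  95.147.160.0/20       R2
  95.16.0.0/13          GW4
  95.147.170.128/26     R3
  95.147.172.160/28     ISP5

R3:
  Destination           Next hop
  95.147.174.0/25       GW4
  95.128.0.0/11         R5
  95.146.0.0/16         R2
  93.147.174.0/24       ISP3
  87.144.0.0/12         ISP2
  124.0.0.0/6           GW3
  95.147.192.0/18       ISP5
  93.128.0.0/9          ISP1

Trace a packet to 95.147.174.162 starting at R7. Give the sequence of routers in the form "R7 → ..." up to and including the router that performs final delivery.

At R7: longest match for 95.147.174.162 is 95.144.0.0/12 -> R3
At R3: longest match for 95.147.174.162 is 95.128.0.0/11 -> R5
At R5: longest match for 95.147.174.162 is 95.147.160.0/20 -> R2
At R2: longest match for 95.147.174.162 is 95.128.0.0/9 -> local delivery

R7 → R3 → R5 → R2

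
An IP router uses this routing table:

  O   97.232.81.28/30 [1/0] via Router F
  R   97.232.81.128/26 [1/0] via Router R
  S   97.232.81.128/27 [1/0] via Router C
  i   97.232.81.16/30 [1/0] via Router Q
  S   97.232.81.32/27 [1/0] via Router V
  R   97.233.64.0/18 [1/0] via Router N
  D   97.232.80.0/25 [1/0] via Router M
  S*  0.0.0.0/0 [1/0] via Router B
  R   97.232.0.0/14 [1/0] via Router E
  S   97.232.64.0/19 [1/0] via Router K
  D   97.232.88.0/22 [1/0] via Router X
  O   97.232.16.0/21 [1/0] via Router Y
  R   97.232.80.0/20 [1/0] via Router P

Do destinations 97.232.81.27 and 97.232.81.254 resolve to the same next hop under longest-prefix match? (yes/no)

97.232.81.27: longest match 97.232.80.0/20 -> Router P
97.232.81.254: longest match 97.232.80.0/20 -> Router P

yes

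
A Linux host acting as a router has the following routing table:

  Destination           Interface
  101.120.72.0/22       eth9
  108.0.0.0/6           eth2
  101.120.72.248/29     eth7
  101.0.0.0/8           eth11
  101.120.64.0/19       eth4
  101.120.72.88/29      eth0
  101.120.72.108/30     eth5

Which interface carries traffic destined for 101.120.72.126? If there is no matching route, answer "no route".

Routes whose prefix contains 101.120.72.126:
  101.0.0.0/8 (101.0.0.0 - 101.255.255.255) -> eth11
  101.120.64.0/19 (101.120.64.0 - 101.120.95.255) -> eth4
  101.120.72.0/22 (101.120.72.0 - 101.120.75.255) -> eth9
More-specific entries that do NOT match:
  101.120.72.108/30 (101.120.72.108 - 101.120.72.111) does not contain 101.120.72.126
  101.120.72.248/29 (101.120.72.248 - 101.120.72.255) does not contain 101.120.72.126
  101.120.72.88/29 (101.120.72.88 - 101.120.72.95) does not contain 101.120.72.126
Longest matching prefix is /22 -> interface eth9.

eth9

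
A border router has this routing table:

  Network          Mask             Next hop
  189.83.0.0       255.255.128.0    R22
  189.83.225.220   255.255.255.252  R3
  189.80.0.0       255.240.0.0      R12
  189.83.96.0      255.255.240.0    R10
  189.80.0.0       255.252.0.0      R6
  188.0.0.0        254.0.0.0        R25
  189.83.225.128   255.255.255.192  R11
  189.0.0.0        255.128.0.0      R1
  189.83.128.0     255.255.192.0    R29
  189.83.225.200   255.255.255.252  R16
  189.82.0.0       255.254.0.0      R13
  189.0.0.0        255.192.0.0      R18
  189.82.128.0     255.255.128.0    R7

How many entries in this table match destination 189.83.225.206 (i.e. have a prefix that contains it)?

Prefixes containing 189.83.225.206:
  188.0.0.0/7 (188.0.0.0 - 189.255.255.255)
  189.0.0.0/9 (189.0.0.0 - 189.127.255.255)
  189.80.0.0/12 (189.80.0.0 - 189.95.255.255)
  189.80.0.0/14 (189.80.0.0 - 189.83.255.255)
  189.82.0.0/15 (189.82.0.0 - 189.83.255.255)
Total matching entries: 5.

5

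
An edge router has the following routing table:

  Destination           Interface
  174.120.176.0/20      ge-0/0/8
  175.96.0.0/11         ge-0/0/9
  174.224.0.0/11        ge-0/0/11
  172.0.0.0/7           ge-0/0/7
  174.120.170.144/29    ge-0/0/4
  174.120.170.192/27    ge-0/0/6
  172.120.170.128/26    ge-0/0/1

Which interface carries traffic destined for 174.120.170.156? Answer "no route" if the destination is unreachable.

no route

No entry's prefix contains 174.120.170.156; there is no default route.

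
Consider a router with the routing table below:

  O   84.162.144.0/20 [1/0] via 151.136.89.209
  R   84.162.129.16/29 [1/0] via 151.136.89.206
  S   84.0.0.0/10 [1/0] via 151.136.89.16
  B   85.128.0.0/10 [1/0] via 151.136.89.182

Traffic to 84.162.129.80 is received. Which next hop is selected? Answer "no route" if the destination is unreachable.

No entry's prefix contains 84.162.129.80; there is no default route.

no route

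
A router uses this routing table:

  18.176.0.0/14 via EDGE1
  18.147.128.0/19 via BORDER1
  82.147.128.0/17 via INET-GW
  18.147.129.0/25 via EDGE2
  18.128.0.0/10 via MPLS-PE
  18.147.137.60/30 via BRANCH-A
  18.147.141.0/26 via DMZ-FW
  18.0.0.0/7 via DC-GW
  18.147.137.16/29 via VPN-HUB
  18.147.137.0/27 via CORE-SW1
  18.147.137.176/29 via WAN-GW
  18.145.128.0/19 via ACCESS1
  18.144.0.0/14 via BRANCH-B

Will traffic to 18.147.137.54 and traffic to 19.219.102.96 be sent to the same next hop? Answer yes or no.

no

18.147.137.54: longest match 18.147.128.0/19 -> BORDER1
19.219.102.96: longest match 18.0.0.0/7 -> DC-GW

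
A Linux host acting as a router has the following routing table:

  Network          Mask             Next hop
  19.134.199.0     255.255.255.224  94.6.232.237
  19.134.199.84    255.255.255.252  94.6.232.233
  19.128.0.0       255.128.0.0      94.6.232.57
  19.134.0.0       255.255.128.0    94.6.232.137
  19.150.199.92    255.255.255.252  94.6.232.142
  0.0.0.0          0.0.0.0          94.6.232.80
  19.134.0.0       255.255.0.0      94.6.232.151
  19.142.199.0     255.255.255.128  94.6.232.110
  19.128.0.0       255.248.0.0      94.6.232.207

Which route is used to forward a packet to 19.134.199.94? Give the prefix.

Entries matching 19.134.199.94:
  0.0.0.0/0 (default, matches everything)
  19.128.0.0/9 (19.128.0.0 - 19.255.255.255)
  19.128.0.0/13 (19.128.0.0 - 19.135.255.255)
  19.134.0.0/16 (19.134.0.0 - 19.134.255.255)
Most specific is 19.134.0.0/16.

19.134.0.0/16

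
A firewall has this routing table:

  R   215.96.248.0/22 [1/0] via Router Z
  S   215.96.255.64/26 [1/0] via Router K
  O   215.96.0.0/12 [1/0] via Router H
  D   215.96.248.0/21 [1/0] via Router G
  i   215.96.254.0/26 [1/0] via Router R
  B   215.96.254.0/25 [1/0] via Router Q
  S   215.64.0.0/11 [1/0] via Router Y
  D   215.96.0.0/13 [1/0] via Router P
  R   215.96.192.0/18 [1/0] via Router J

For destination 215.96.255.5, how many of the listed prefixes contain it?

Prefixes containing 215.96.255.5:
  215.96.0.0/12 (215.96.0.0 - 215.111.255.255)
  215.96.0.0/13 (215.96.0.0 - 215.103.255.255)
  215.96.192.0/18 (215.96.192.0 - 215.96.255.255)
  215.96.248.0/21 (215.96.248.0 - 215.96.255.255)
Total matching entries: 4.

4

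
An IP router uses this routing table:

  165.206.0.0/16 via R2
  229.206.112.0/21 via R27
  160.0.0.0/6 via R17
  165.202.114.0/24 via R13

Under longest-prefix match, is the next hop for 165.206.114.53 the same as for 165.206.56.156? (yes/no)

yes

165.206.114.53: longest match 165.206.0.0/16 -> R2
165.206.56.156: longest match 165.206.0.0/16 -> R2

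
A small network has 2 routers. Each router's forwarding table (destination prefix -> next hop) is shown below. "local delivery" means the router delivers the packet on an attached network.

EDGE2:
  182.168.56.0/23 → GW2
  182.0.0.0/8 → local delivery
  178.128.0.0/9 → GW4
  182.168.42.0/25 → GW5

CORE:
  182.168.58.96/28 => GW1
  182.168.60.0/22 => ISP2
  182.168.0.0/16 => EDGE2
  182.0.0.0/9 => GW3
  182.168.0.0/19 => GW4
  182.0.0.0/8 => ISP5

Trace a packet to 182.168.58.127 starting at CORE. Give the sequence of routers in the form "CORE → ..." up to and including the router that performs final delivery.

CORE → EDGE2

At CORE: longest match for 182.168.58.127 is 182.168.0.0/16 -> EDGE2
At EDGE2: longest match for 182.168.58.127 is 182.0.0.0/8 -> local delivery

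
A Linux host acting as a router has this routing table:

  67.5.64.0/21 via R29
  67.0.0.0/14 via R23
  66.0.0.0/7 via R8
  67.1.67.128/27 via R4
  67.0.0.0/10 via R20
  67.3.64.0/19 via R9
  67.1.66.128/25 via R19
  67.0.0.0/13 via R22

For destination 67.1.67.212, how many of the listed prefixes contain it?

Prefixes containing 67.1.67.212:
  66.0.0.0/7 (66.0.0.0 - 67.255.255.255)
  67.0.0.0/10 (67.0.0.0 - 67.63.255.255)
  67.0.0.0/13 (67.0.0.0 - 67.7.255.255)
  67.0.0.0/14 (67.0.0.0 - 67.3.255.255)
Total matching entries: 4.

4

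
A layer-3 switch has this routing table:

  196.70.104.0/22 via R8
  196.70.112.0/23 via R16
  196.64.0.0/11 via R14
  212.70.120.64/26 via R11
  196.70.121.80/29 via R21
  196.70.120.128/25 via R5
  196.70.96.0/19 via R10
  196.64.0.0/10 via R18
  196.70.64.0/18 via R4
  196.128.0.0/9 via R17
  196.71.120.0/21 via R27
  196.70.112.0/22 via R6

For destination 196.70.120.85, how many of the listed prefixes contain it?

4

Prefixes containing 196.70.120.85:
  196.64.0.0/10 (196.64.0.0 - 196.127.255.255)
  196.64.0.0/11 (196.64.0.0 - 196.95.255.255)
  196.70.64.0/18 (196.70.64.0 - 196.70.127.255)
  196.70.96.0/19 (196.70.96.0 - 196.70.127.255)
Total matching entries: 4.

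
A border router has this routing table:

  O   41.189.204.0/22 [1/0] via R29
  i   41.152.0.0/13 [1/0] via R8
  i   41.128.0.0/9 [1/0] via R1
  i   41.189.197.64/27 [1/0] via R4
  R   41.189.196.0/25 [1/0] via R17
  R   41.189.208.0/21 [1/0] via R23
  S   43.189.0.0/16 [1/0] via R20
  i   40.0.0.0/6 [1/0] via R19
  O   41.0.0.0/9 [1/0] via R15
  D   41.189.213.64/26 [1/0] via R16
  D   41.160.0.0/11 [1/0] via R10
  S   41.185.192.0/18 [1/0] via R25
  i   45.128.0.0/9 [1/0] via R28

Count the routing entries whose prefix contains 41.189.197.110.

3

Prefixes containing 41.189.197.110:
  40.0.0.0/6 (40.0.0.0 - 43.255.255.255)
  41.128.0.0/9 (41.128.0.0 - 41.255.255.255)
  41.160.0.0/11 (41.160.0.0 - 41.191.255.255)
Total matching entries: 3.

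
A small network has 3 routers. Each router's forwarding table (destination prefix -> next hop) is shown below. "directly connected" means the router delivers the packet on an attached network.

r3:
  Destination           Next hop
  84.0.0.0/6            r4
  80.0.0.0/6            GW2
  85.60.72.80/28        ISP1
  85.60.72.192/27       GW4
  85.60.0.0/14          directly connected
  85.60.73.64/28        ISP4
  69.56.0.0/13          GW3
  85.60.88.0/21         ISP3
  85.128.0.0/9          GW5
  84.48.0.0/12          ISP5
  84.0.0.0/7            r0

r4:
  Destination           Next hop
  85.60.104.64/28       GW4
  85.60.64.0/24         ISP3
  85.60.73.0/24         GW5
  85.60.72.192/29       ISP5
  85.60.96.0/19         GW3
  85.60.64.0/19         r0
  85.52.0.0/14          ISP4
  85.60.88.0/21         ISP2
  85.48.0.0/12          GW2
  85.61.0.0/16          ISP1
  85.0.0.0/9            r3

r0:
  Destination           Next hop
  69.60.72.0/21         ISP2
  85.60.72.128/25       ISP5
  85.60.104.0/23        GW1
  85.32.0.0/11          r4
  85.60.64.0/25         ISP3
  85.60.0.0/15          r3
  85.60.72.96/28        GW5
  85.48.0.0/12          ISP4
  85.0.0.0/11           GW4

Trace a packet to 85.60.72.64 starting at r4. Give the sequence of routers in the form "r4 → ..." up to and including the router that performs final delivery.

At r4: longest match for 85.60.72.64 is 85.60.64.0/19 -> r0
At r0: longest match for 85.60.72.64 is 85.60.0.0/15 -> r3
At r3: longest match for 85.60.72.64 is 85.60.0.0/14 -> directly connected

r4 → r0 → r3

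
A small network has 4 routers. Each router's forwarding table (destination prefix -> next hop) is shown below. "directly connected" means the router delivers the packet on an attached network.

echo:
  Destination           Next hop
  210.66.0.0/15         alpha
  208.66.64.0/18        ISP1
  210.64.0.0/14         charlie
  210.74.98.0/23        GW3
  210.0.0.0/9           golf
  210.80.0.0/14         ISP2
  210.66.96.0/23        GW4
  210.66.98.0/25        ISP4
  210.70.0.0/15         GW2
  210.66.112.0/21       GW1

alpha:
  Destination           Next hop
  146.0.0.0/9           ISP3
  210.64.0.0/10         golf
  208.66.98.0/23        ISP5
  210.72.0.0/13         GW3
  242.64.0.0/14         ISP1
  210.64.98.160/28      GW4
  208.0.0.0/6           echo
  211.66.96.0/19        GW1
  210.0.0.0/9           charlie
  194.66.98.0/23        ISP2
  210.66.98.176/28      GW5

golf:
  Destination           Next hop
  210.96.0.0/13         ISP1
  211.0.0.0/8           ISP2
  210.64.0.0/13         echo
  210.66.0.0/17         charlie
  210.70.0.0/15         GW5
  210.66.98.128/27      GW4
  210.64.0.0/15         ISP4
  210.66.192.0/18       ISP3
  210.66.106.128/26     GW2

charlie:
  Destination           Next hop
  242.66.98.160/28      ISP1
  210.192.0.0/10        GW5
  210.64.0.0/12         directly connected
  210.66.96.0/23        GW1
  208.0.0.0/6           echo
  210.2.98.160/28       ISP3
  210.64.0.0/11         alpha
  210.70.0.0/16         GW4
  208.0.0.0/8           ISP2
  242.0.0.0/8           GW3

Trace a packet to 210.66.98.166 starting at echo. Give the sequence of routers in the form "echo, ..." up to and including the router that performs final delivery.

echo, alpha, golf, charlie

At echo: longest match for 210.66.98.166 is 210.66.0.0/15 -> alpha
At alpha: longest match for 210.66.98.166 is 210.64.0.0/10 -> golf
At golf: longest match for 210.66.98.166 is 210.66.0.0/17 -> charlie
At charlie: longest match for 210.66.98.166 is 210.64.0.0/12 -> directly connected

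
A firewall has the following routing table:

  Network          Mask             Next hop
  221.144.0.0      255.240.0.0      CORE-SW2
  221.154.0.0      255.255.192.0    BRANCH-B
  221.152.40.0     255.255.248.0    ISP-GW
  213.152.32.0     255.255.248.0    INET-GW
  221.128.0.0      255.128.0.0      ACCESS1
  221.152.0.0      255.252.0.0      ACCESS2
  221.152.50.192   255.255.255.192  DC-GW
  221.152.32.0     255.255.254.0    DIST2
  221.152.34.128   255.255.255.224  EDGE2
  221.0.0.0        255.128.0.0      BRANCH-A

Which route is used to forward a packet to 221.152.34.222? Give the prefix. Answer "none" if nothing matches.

Entries matching 221.152.34.222:
  221.128.0.0/9 (221.128.0.0 - 221.255.255.255)
  221.144.0.0/12 (221.144.0.0 - 221.159.255.255)
  221.152.0.0/14 (221.152.0.0 - 221.155.255.255)
Most specific is 221.152.0.0/14.

221.152.0.0/14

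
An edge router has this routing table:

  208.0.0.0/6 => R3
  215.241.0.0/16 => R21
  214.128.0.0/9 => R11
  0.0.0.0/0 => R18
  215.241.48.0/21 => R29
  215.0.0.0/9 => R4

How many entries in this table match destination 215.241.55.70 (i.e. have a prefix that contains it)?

Prefixes containing 215.241.55.70:
  0.0.0.0/0 (default, matches everything)
  215.241.0.0/16 (215.241.0.0 - 215.241.255.255)
  215.241.48.0/21 (215.241.48.0 - 215.241.55.255)
Total matching entries: 3.

3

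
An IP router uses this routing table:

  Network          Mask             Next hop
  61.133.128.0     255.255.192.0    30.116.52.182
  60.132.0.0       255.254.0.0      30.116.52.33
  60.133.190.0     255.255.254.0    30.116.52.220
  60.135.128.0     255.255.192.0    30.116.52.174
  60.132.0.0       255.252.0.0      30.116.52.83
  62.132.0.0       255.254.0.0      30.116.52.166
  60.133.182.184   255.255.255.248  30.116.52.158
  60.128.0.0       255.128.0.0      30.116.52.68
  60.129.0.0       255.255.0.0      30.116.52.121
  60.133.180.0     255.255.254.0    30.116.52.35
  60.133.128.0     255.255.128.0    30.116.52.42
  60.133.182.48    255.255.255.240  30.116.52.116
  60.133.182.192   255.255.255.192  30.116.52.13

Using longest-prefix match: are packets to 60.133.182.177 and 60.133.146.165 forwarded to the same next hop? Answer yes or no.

60.133.182.177: longest match 60.133.128.0/17 -> 30.116.52.42
60.133.146.165: longest match 60.133.128.0/17 -> 30.116.52.42

yes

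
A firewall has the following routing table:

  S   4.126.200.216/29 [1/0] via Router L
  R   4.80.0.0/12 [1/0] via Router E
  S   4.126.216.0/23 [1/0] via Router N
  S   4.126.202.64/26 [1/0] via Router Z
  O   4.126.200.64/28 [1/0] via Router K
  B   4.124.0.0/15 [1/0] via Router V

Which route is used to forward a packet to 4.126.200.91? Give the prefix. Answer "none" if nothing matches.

none

4.126.200.91 is outside every listed prefix and there is no default route.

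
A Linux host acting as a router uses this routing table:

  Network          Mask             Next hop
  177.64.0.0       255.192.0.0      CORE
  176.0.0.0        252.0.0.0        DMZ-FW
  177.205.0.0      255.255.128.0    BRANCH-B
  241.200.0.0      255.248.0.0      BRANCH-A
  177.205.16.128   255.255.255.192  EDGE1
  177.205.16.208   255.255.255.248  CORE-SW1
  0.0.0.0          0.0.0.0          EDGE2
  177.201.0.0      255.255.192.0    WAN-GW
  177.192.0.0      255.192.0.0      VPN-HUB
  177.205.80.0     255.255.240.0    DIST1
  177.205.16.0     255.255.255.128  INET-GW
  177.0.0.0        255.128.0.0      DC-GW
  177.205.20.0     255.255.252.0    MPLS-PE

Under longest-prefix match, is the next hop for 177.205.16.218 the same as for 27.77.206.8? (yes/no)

177.205.16.218: longest match 177.205.0.0/17 -> BRANCH-B
27.77.206.8: longest match 0.0.0.0/0 -> EDGE2

no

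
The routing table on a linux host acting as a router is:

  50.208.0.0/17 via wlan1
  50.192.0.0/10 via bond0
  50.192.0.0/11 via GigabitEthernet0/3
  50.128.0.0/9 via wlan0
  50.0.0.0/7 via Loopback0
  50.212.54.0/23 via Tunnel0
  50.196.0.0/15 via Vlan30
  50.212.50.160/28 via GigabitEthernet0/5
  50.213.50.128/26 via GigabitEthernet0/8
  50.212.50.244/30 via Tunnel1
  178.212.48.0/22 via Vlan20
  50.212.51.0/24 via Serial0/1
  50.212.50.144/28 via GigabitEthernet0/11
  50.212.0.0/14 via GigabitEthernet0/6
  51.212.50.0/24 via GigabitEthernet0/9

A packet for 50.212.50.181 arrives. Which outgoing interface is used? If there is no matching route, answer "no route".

GigabitEthernet0/6

Routes whose prefix contains 50.212.50.181:
  50.0.0.0/7 (50.0.0.0 - 51.255.255.255) -> Loopback0
  50.128.0.0/9 (50.128.0.0 - 50.255.255.255) -> wlan0
  50.192.0.0/10 (50.192.0.0 - 50.255.255.255) -> bond0
  50.192.0.0/11 (50.192.0.0 - 50.223.255.255) -> GigabitEthernet0/3
  50.212.0.0/14 (50.212.0.0 - 50.215.255.255) -> GigabitEthernet0/6
More-specific entries that do NOT match:
  50.212.50.244/30 (50.212.50.244 - 50.212.50.247) does not contain 50.212.50.181
  50.212.50.160/28 (50.212.50.160 - 50.212.50.175) does not contain 50.212.50.181
  50.212.50.144/28 (50.212.50.144 - 50.212.50.159) does not contain 50.212.50.181
  50.213.50.128/26 (50.213.50.128 - 50.213.50.191) does not contain 50.212.50.181
  50.212.51.0/24 (50.212.51.0 - 50.212.51.255) does not contain 50.212.50.181
  51.212.50.0/24 (51.212.50.0 - 51.212.50.255) does not contain 50.212.50.181
  50.212.54.0/23 (50.212.54.0 - 50.212.55.255) does not contain 50.212.50.181
  178.212.48.0/22 (178.212.48.0 - 178.212.51.255) does not contain 50.212.50.181
  50.208.0.0/17 (50.208.0.0 - 50.208.127.255) does not contain 50.212.50.181
  50.196.0.0/15 (50.196.0.0 - 50.197.255.255) does not contain 50.212.50.181
Longest matching prefix is /14 -> interface GigabitEthernet0/6.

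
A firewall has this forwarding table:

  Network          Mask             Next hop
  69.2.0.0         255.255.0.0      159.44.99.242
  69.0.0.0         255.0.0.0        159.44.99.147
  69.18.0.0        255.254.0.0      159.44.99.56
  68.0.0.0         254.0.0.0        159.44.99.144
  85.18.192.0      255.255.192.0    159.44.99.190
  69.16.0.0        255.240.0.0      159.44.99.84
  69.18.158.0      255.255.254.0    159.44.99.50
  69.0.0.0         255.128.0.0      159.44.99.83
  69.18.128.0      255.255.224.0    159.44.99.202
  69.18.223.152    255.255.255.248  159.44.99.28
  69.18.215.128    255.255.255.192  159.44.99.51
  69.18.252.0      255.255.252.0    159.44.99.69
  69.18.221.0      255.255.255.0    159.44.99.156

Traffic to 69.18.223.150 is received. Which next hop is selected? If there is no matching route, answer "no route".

159.44.99.56

Routes whose prefix contains 69.18.223.150:
  68.0.0.0/7 (68.0.0.0 - 69.255.255.255) -> 159.44.99.144
  69.0.0.0/8 (69.0.0.0 - 69.255.255.255) -> 159.44.99.147
  69.0.0.0/9 (69.0.0.0 - 69.127.255.255) -> 159.44.99.83
  69.16.0.0/12 (69.16.0.0 - 69.31.255.255) -> 159.44.99.84
  69.18.0.0/15 (69.18.0.0 - 69.19.255.255) -> 159.44.99.56
More-specific entries that do NOT match:
  69.18.223.152/29 (69.18.223.152 - 69.18.223.159) does not contain 69.18.223.150
  69.18.215.128/26 (69.18.215.128 - 69.18.215.191) does not contain 69.18.223.150
  69.18.221.0/24 (69.18.221.0 - 69.18.221.255) does not contain 69.18.223.150
  69.18.158.0/23 (69.18.158.0 - 69.18.159.255) does not contain 69.18.223.150
  69.18.252.0/22 (69.18.252.0 - 69.18.255.255) does not contain 69.18.223.150
  69.18.128.0/19 (69.18.128.0 - 69.18.159.255) does not contain 69.18.223.150
  85.18.192.0/18 (85.18.192.0 - 85.18.255.255) does not contain 69.18.223.150
  69.2.0.0/16 (69.2.0.0 - 69.2.255.255) does not contain 69.18.223.150
Longest matching prefix is /15 -> next hop 159.44.99.56.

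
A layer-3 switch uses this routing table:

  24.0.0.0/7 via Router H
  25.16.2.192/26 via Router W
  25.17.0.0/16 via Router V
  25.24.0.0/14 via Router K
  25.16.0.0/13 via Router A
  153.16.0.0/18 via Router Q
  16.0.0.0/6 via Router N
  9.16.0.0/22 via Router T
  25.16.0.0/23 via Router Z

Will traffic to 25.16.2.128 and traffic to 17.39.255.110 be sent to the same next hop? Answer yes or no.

25.16.2.128: longest match 25.16.0.0/13 -> Router A
17.39.255.110: longest match 16.0.0.0/6 -> Router N

no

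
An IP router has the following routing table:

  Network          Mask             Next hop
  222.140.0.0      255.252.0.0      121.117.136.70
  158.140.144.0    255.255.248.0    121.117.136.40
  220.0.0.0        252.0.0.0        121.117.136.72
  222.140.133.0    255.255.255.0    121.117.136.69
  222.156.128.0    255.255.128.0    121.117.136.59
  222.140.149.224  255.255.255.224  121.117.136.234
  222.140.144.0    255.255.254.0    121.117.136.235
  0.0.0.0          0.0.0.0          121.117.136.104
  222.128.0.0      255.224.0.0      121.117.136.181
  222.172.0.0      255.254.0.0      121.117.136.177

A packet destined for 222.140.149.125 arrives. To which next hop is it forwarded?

121.117.136.70

Routes whose prefix contains 222.140.149.125:
  0.0.0.0/0 (default, matches everything) -> 121.117.136.104
  220.0.0.0/6 (220.0.0.0 - 223.255.255.255) -> 121.117.136.72
  222.128.0.0/11 (222.128.0.0 - 222.159.255.255) -> 121.117.136.181
  222.140.0.0/14 (222.140.0.0 - 222.143.255.255) -> 121.117.136.70
More-specific entries that do NOT match:
  222.140.149.224/27 (222.140.149.224 - 222.140.149.255) does not contain 222.140.149.125
  222.140.133.0/24 (222.140.133.0 - 222.140.133.255) does not contain 222.140.149.125
  222.140.144.0/23 (222.140.144.0 - 222.140.145.255) does not contain 222.140.149.125
  158.140.144.0/21 (158.140.144.0 - 158.140.151.255) does not contain 222.140.149.125
  222.156.128.0/17 (222.156.128.0 - 222.156.255.255) does not contain 222.140.149.125
  222.172.0.0/15 (222.172.0.0 - 222.173.255.255) does not contain 222.140.149.125
Longest matching prefix is /14 -> next hop 121.117.136.70.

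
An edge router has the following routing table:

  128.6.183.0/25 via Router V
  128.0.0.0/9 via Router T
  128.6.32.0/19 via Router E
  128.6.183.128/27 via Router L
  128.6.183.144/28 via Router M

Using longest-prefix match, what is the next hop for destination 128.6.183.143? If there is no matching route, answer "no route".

Router L

Routes whose prefix contains 128.6.183.143:
  128.0.0.0/9 (128.0.0.0 - 128.127.255.255) -> Router T
  128.6.183.128/27 (128.6.183.128 - 128.6.183.159) -> Router L
More-specific entries that do NOT match:
  128.6.183.144/28 (128.6.183.144 - 128.6.183.159) does not contain 128.6.183.143
Longest matching prefix is /27 -> next hop Router L.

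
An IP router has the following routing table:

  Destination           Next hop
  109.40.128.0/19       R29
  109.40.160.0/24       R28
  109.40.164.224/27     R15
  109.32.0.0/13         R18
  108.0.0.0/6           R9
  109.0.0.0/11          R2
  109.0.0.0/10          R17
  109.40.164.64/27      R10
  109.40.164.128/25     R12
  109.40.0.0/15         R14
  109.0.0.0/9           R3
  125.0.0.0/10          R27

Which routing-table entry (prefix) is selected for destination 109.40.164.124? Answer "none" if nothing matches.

Entries matching 109.40.164.124:
  108.0.0.0/6 (108.0.0.0 - 111.255.255.255)
  109.0.0.0/9 (109.0.0.0 - 109.127.255.255)
  109.0.0.0/10 (109.0.0.0 - 109.63.255.255)
  109.40.0.0/15 (109.40.0.0 - 109.41.255.255)
Most specific is 109.40.0.0/15.

109.40.0.0/15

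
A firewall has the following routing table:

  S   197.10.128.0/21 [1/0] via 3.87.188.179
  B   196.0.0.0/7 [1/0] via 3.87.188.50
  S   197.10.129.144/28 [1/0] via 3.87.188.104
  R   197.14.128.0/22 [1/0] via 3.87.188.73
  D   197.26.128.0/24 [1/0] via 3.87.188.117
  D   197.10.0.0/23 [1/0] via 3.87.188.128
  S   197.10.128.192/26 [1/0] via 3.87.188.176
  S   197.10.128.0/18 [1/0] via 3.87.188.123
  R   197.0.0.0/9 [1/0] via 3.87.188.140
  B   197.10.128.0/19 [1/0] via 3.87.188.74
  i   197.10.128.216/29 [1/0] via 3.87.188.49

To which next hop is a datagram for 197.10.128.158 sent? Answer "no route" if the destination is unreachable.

Routes whose prefix contains 197.10.128.158:
  196.0.0.0/7 (196.0.0.0 - 197.255.255.255) -> 3.87.188.50
  197.0.0.0/9 (197.0.0.0 - 197.127.255.255) -> 3.87.188.140
  197.10.128.0/18 (197.10.128.0 - 197.10.191.255) -> 3.87.188.123
  197.10.128.0/19 (197.10.128.0 - 197.10.159.255) -> 3.87.188.74
  197.10.128.0/21 (197.10.128.0 - 197.10.135.255) -> 3.87.188.179
More-specific entries that do NOT match:
  197.10.128.216/29 (197.10.128.216 - 197.10.128.223) does not contain 197.10.128.158
  197.10.129.144/28 (197.10.129.144 - 197.10.129.159) does not contain 197.10.128.158
  197.10.128.192/26 (197.10.128.192 - 197.10.128.255) does not contain 197.10.128.158
  197.26.128.0/24 (197.26.128.0 - 197.26.128.255) does not contain 197.10.128.158
  197.10.0.0/23 (197.10.0.0 - 197.10.1.255) does not contain 197.10.128.158
  197.14.128.0/22 (197.14.128.0 - 197.14.131.255) does not contain 197.10.128.158
Longest matching prefix is /21 -> next hop 3.87.188.179.

3.87.188.179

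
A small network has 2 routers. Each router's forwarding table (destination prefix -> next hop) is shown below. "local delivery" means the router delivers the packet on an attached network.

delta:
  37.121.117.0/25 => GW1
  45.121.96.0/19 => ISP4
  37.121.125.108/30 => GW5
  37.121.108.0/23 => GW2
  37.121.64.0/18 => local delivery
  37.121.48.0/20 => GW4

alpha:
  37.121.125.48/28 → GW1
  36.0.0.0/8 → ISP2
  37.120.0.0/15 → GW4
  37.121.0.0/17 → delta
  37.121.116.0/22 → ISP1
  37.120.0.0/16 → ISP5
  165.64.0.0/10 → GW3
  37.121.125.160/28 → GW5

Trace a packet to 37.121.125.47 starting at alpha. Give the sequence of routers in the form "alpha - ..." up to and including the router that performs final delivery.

At alpha: longest match for 37.121.125.47 is 37.121.0.0/17 -> delta
At delta: longest match for 37.121.125.47 is 37.121.64.0/18 -> local delivery

alpha - delta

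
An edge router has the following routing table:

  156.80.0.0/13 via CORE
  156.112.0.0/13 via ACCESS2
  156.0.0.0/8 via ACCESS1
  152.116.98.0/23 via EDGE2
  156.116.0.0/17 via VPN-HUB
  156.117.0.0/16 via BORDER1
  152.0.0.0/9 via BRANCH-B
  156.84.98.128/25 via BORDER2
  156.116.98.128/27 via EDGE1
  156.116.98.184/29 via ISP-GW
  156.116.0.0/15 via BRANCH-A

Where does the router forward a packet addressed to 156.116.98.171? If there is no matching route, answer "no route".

Routes whose prefix contains 156.116.98.171:
  156.0.0.0/8 (156.0.0.0 - 156.255.255.255) -> ACCESS1
  156.112.0.0/13 (156.112.0.0 - 156.119.255.255) -> ACCESS2
  156.116.0.0/15 (156.116.0.0 - 156.117.255.255) -> BRANCH-A
  156.116.0.0/17 (156.116.0.0 - 156.116.127.255) -> VPN-HUB
More-specific entries that do NOT match:
  156.116.98.184/29 (156.116.98.184 - 156.116.98.191) does not contain 156.116.98.171
  156.116.98.128/27 (156.116.98.128 - 156.116.98.159) does not contain 156.116.98.171
  156.84.98.128/25 (156.84.98.128 - 156.84.98.255) does not contain 156.116.98.171
  152.116.98.0/23 (152.116.98.0 - 152.116.99.255) does not contain 156.116.98.171
Longest matching prefix is /17 -> next hop VPN-HUB.

VPN-HUB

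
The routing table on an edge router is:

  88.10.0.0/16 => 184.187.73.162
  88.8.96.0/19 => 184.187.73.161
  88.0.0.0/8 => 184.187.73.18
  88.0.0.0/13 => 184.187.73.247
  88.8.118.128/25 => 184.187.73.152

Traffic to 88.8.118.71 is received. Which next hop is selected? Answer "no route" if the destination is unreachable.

184.187.73.161

Routes whose prefix contains 88.8.118.71:
  88.0.0.0/8 (88.0.0.0 - 88.255.255.255) -> 184.187.73.18
  88.8.96.0/19 (88.8.96.0 - 88.8.127.255) -> 184.187.73.161
More-specific entries that do NOT match:
  88.8.118.128/25 (88.8.118.128 - 88.8.118.255) does not contain 88.8.118.71
Longest matching prefix is /19 -> next hop 184.187.73.161.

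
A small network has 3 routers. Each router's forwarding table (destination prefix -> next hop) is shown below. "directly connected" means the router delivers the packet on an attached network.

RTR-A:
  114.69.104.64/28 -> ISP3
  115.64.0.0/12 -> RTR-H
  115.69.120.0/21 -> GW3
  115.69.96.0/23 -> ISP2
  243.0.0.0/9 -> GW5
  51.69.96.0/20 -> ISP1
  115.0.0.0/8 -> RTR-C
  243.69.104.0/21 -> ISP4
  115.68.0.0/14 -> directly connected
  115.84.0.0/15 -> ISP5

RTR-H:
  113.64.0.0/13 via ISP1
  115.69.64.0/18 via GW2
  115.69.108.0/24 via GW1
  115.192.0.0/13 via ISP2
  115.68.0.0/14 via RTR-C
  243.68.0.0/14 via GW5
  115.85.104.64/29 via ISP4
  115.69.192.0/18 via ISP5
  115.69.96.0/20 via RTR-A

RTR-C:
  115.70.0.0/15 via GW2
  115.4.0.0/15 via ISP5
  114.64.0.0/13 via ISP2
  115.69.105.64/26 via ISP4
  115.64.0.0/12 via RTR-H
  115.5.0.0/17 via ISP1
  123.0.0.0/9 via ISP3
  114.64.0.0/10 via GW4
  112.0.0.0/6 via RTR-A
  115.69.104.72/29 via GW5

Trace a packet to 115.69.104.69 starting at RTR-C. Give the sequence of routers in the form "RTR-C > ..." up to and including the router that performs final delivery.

At RTR-C: longest match for 115.69.104.69 is 115.64.0.0/12 -> RTR-H
At RTR-H: longest match for 115.69.104.69 is 115.69.96.0/20 -> RTR-A
At RTR-A: longest match for 115.69.104.69 is 115.68.0.0/14 -> directly connected

RTR-C > RTR-H > RTR-A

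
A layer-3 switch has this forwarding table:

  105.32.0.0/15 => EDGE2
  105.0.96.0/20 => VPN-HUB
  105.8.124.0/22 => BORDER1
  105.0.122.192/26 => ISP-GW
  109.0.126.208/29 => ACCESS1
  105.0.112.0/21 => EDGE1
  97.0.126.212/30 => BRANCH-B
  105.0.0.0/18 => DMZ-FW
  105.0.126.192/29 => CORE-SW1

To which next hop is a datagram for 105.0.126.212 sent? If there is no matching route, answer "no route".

No entry's prefix contains 105.0.126.212; there is no default route.

no route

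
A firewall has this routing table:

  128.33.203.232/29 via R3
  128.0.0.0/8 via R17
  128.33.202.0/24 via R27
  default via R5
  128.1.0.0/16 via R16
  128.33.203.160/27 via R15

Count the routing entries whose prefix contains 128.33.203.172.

Prefixes containing 128.33.203.172:
  0.0.0.0/0 (default, matches everything)
  128.0.0.0/8 (128.0.0.0 - 128.255.255.255)
  128.33.203.160/27 (128.33.203.160 - 128.33.203.191)
Total matching entries: 3.

3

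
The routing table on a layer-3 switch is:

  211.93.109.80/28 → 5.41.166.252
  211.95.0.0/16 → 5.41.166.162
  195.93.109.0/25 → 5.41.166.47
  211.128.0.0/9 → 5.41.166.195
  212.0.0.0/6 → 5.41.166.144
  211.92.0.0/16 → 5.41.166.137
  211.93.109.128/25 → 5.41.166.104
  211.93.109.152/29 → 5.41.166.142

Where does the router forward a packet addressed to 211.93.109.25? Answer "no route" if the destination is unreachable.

no route

No entry's prefix contains 211.93.109.25; there is no default route.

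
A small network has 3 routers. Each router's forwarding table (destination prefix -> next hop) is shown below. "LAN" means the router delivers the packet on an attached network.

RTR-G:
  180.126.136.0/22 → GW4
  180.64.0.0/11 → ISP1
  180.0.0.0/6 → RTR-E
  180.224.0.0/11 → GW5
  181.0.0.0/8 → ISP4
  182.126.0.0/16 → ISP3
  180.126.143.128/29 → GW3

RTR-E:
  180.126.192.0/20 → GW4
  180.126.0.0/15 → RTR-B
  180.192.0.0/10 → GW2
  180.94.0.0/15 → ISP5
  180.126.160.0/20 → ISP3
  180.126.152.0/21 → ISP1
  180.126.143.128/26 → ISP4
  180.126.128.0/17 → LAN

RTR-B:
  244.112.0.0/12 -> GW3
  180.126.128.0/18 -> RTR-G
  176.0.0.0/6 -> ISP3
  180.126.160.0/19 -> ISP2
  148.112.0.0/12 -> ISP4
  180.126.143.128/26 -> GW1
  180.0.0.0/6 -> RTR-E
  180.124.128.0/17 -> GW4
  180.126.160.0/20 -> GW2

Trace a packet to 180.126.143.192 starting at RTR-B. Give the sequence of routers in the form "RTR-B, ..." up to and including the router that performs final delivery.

At RTR-B: longest match for 180.126.143.192 is 180.126.128.0/18 -> RTR-G
At RTR-G: longest match for 180.126.143.192 is 180.0.0.0/6 -> RTR-E
At RTR-E: longest match for 180.126.143.192 is 180.126.128.0/17 -> LAN

RTR-B, RTR-G, RTR-E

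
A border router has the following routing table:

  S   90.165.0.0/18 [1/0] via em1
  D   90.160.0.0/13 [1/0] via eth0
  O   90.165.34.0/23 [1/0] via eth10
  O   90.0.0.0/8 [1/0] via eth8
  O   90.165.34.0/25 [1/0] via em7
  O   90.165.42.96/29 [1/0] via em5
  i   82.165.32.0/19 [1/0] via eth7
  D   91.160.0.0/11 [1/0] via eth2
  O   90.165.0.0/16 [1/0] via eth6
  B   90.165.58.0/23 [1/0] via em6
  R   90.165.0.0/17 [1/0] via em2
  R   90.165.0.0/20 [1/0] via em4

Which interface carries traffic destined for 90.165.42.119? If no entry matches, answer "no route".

Routes whose prefix contains 90.165.42.119:
  90.0.0.0/8 (90.0.0.0 - 90.255.255.255) -> eth8
  90.160.0.0/13 (90.160.0.0 - 90.167.255.255) -> eth0
  90.165.0.0/16 (90.165.0.0 - 90.165.255.255) -> eth6
  90.165.0.0/17 (90.165.0.0 - 90.165.127.255) -> em2
  90.165.0.0/18 (90.165.0.0 - 90.165.63.255) -> em1
More-specific entries that do NOT match:
  90.165.42.96/29 (90.165.42.96 - 90.165.42.103) does not contain 90.165.42.119
  90.165.34.0/25 (90.165.34.0 - 90.165.34.127) does not contain 90.165.42.119
  90.165.34.0/23 (90.165.34.0 - 90.165.35.255) does not contain 90.165.42.119
  90.165.58.0/23 (90.165.58.0 - 90.165.59.255) does not contain 90.165.42.119
  90.165.0.0/20 (90.165.0.0 - 90.165.15.255) does not contain 90.165.42.119
  82.165.32.0/19 (82.165.32.0 - 82.165.63.255) does not contain 90.165.42.119
Longest matching prefix is /18 -> interface em1.

em1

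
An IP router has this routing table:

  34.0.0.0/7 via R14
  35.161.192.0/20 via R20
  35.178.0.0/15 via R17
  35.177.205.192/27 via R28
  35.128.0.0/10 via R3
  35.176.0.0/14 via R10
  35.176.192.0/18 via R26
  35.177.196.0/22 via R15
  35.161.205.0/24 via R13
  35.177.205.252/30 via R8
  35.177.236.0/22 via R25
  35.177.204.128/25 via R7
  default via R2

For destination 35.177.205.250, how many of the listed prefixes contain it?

4

Prefixes containing 35.177.205.250:
  0.0.0.0/0 (default, matches everything)
  34.0.0.0/7 (34.0.0.0 - 35.255.255.255)
  35.128.0.0/10 (35.128.0.0 - 35.191.255.255)
  35.176.0.0/14 (35.176.0.0 - 35.179.255.255)
Total matching entries: 4.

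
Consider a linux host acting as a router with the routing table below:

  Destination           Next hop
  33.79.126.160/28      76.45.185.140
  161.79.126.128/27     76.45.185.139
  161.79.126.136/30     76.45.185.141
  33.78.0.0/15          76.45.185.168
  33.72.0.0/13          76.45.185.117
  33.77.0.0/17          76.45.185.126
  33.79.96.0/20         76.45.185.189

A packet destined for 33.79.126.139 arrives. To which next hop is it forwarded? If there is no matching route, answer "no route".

Routes whose prefix contains 33.79.126.139:
  33.72.0.0/13 (33.72.0.0 - 33.79.255.255) -> 76.45.185.117
  33.78.0.0/15 (33.78.0.0 - 33.79.255.255) -> 76.45.185.168
More-specific entries that do NOT match:
  161.79.126.136/30 (161.79.126.136 - 161.79.126.139) does not contain 33.79.126.139
  33.79.126.160/28 (33.79.126.160 - 33.79.126.175) does not contain 33.79.126.139
  161.79.126.128/27 (161.79.126.128 - 161.79.126.159) does not contain 33.79.126.139
  33.79.96.0/20 (33.79.96.0 - 33.79.111.255) does not contain 33.79.126.139
  33.77.0.0/17 (33.77.0.0 - 33.77.127.255) does not contain 33.79.126.139
Longest matching prefix is /15 -> next hop 76.45.185.168.

76.45.185.168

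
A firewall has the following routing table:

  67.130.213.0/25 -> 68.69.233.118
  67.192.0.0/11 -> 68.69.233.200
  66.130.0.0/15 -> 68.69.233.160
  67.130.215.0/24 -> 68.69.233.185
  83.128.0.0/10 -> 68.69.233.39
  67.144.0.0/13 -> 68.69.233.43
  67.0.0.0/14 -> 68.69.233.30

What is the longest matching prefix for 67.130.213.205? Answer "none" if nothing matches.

none

67.130.213.205 is outside every listed prefix and there is no default route.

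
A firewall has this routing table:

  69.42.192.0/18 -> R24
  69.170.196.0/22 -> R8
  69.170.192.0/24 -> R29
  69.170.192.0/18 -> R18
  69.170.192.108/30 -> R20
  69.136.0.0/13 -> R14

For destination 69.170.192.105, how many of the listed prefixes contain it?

2

Prefixes containing 69.170.192.105:
  69.170.192.0/18 (69.170.192.0 - 69.170.255.255)
  69.170.192.0/24 (69.170.192.0 - 69.170.192.255)
Total matching entries: 2.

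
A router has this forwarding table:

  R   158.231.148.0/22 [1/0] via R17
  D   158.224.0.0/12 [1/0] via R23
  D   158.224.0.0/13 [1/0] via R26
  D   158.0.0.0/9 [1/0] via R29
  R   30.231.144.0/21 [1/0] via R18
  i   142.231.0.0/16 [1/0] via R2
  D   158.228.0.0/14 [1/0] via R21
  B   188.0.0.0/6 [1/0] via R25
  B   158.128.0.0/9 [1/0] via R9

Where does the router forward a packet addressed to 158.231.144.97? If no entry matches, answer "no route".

Routes whose prefix contains 158.231.144.97:
  158.128.0.0/9 (158.128.0.0 - 158.255.255.255) -> R9
  158.224.0.0/12 (158.224.0.0 - 158.239.255.255) -> R23
  158.224.0.0/13 (158.224.0.0 - 158.231.255.255) -> R26
  158.228.0.0/14 (158.228.0.0 - 158.231.255.255) -> R21
More-specific entries that do NOT match:
  158.231.148.0/22 (158.231.148.0 - 158.231.151.255) does not contain 158.231.144.97
  30.231.144.0/21 (30.231.144.0 - 30.231.151.255) does not contain 158.231.144.97
  142.231.0.0/16 (142.231.0.0 - 142.231.255.255) does not contain 158.231.144.97
Longest matching prefix is /14 -> next hop R21.

R21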